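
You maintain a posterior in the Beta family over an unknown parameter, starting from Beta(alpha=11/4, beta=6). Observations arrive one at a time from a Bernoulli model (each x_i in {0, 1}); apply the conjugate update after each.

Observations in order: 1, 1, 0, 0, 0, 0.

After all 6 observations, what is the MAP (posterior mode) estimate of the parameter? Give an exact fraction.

obs 1: x=1 → posterior Beta(15/4, 6)
obs 2: x=1 → posterior Beta(19/4, 6)
obs 3: x=0 → posterior Beta(19/4, 7)
obs 4: x=0 → posterior Beta(19/4, 8)
obs 5: x=0 → posterior Beta(19/4, 9)
obs 6: x=0 → posterior Beta(19/4, 10)

5/17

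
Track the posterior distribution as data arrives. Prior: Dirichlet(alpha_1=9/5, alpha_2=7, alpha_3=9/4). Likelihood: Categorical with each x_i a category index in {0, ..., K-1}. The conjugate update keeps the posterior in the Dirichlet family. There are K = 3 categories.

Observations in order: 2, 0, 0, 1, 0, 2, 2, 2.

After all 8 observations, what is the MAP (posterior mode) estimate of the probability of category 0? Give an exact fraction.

obs 1: x=2 → posterior Dirichlet(9/5, 7, 13/4)
obs 2: x=0 → posterior Dirichlet(14/5, 7, 13/4)
obs 3: x=0 → posterior Dirichlet(19/5, 7, 13/4)
obs 4: x=1 → posterior Dirichlet(19/5, 8, 13/4)
obs 5: x=0 → posterior Dirichlet(24/5, 8, 13/4)
obs 6: x=2 → posterior Dirichlet(24/5, 8, 17/4)
obs 7: x=2 → posterior Dirichlet(24/5, 8, 21/4)
obs 8: x=2 → posterior Dirichlet(24/5, 8, 25/4)

76/321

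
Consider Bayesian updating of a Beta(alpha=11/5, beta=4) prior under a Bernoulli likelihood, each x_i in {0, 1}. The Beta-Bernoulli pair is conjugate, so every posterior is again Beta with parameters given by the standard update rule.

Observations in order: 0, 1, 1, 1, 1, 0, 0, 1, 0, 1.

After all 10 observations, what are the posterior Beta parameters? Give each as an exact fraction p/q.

alpha=41/5, beta=8

obs 1: x=0 → posterior Beta(11/5, 5)
obs 2: x=1 → posterior Beta(16/5, 5)
obs 3: x=1 → posterior Beta(21/5, 5)
obs 4: x=1 → posterior Beta(26/5, 5)
obs 5: x=1 → posterior Beta(31/5, 5)
obs 6: x=0 → posterior Beta(31/5, 6)
obs 7: x=0 → posterior Beta(31/5, 7)
obs 8: x=1 → posterior Beta(36/5, 7)
obs 9: x=0 → posterior Beta(36/5, 8)
obs 10: x=1 → posterior Beta(41/5, 8)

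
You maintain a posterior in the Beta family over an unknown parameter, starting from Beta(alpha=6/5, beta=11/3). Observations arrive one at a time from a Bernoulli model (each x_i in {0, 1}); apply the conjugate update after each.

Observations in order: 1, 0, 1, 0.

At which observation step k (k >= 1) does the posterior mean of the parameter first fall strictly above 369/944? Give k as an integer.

obs 1: x=1 → posterior Beta(11/5, 11/3)
obs 2: x=0 → posterior Beta(11/5, 14/3)
obs 3: x=1 → posterior Beta(16/5, 14/3)
obs 4: x=0 → posterior Beta(16/5, 17/3)

k = 3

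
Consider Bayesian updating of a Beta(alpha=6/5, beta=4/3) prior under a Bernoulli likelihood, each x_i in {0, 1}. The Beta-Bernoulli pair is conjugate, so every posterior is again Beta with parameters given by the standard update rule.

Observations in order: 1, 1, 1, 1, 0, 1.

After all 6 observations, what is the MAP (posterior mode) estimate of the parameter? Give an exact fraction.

39/49

obs 1: x=1 → posterior Beta(11/5, 4/3)
obs 2: x=1 → posterior Beta(16/5, 4/3)
obs 3: x=1 → posterior Beta(21/5, 4/3)
obs 4: x=1 → posterior Beta(26/5, 4/3)
obs 5: x=0 → posterior Beta(26/5, 7/3)
obs 6: x=1 → posterior Beta(31/5, 7/3)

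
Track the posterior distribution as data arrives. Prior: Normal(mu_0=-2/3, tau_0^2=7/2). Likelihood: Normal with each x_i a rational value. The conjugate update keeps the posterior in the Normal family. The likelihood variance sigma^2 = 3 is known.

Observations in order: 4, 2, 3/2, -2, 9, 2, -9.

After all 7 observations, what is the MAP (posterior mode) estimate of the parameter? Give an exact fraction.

obs 1: x=4 → posterior Normal(24/13, 21/13)
obs 2: x=2 → posterior Normal(19/10, 21/20)
obs 3: x=3/2 → posterior Normal(97/54, 7/9)
obs 4: x=-2 → posterior Normal(69/68, 21/34)
obs 5: x=9 → posterior Normal(195/82, 21/41)
obs 6: x=2 → posterior Normal(223/96, 7/16)
obs 7: x=-9 → posterior Normal(97/110, 21/55)

97/110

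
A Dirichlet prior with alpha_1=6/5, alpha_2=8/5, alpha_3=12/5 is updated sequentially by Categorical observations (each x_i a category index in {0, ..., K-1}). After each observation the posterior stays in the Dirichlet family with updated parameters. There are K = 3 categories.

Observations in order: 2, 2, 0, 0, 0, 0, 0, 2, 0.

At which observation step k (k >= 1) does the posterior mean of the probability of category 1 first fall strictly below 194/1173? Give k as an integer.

obs 1: x=2 → posterior Dirichlet(6/5, 8/5, 17/5)
obs 2: x=2 → posterior Dirichlet(6/5, 8/5, 22/5)
obs 3: x=0 → posterior Dirichlet(11/5, 8/5, 22/5)
obs 4: x=0 → posterior Dirichlet(16/5, 8/5, 22/5)
obs 5: x=0 → posterior Dirichlet(21/5, 8/5, 22/5)
obs 6: x=0 → posterior Dirichlet(26/5, 8/5, 22/5)
obs 7: x=0 → posterior Dirichlet(31/5, 8/5, 22/5)
obs 8: x=2 → posterior Dirichlet(31/5, 8/5, 27/5)
obs 9: x=0 → posterior Dirichlet(36/5, 8/5, 27/5)

k = 5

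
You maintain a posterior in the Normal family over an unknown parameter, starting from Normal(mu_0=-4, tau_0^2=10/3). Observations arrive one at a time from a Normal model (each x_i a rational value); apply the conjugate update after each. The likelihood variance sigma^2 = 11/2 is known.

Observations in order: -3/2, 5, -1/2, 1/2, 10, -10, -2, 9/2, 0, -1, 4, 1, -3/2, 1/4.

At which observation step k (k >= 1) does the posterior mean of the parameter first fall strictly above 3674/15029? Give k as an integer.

k = 5

obs 1: x=-3/2 → posterior Normal(-162/53, 110/53)
obs 2: x=5 → posterior Normal(-62/73, 110/73)
obs 3: x=-1/2 → posterior Normal(-24/31, 110/93)
obs 4: x=1/2 → posterior Normal(-62/113, 110/113)
obs 5: x=10 → posterior Normal(138/133, 110/133)
obs 6: x=-10 → posterior Normal(-62/153, 110/153)
obs 7: x=-2 → posterior Normal(-102/173, 110/173)
obs 8: x=9/2 → posterior Normal(-12/193, 110/193)
obs 9: x=0 → posterior Normal(-4/71, 110/213)
obs 10: x=-1 → posterior Normal(-32/233, 110/233)
obs 11: x=4 → posterior Normal(48/253, 10/23)
obs 12: x=1 → posterior Normal(68/273, 110/273)
obs 13: x=-3/2 → posterior Normal(38/293, 110/293)
obs 14: x=1/4 → posterior Normal(43/313, 110/313)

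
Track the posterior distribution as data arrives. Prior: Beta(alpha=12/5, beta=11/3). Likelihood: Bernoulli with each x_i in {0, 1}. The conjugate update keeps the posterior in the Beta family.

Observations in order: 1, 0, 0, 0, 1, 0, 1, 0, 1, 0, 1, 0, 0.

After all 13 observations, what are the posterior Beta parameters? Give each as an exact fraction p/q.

obs 1: x=1 → posterior Beta(17/5, 11/3)
obs 2: x=0 → posterior Beta(17/5, 14/3)
obs 3: x=0 → posterior Beta(17/5, 17/3)
obs 4: x=0 → posterior Beta(17/5, 20/3)
obs 5: x=1 → posterior Beta(22/5, 20/3)
obs 6: x=0 → posterior Beta(22/5, 23/3)
obs 7: x=1 → posterior Beta(27/5, 23/3)
obs 8: x=0 → posterior Beta(27/5, 26/3)
obs 9: x=1 → posterior Beta(32/5, 26/3)
obs 10: x=0 → posterior Beta(32/5, 29/3)
obs 11: x=1 → posterior Beta(37/5, 29/3)
obs 12: x=0 → posterior Beta(37/5, 32/3)
obs 13: x=0 → posterior Beta(37/5, 35/3)

alpha=37/5, beta=35/3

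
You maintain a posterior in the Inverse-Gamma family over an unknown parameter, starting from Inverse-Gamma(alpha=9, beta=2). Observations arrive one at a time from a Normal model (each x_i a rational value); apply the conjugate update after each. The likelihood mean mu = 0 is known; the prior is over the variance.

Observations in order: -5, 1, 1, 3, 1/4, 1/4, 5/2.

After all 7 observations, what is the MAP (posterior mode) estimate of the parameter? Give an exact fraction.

371/216

obs 1: x=-5 → posterior Inverse-Gamma(19/2, 29/2)
obs 2: x=1 → posterior Inverse-Gamma(10, 15)
obs 3: x=1 → posterior Inverse-Gamma(21/2, 31/2)
obs 4: x=3 → posterior Inverse-Gamma(11, 20)
obs 5: x=1/4 → posterior Inverse-Gamma(23/2, 641/32)
obs 6: x=1/4 → posterior Inverse-Gamma(12, 321/16)
obs 7: x=5/2 → posterior Inverse-Gamma(25/2, 371/16)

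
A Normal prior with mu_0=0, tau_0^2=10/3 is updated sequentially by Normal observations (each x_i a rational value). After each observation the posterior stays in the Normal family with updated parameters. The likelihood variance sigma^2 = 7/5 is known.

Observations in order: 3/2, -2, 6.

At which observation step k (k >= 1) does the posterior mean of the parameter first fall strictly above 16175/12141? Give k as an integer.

obs 1: x=3/2 → posterior Normal(75/71, 70/71)
obs 2: x=-2 → posterior Normal(-25/121, 70/121)
obs 3: x=6 → posterior Normal(275/171, 70/171)

k = 3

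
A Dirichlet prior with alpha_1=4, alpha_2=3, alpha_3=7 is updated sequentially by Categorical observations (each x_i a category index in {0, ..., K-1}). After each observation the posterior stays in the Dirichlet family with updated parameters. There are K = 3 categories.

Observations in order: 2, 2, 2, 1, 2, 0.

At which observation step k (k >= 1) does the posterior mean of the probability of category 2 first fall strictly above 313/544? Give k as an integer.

k = 3

obs 1: x=2 → posterior Dirichlet(4, 3, 8)
obs 2: x=2 → posterior Dirichlet(4, 3, 9)
obs 3: x=2 → posterior Dirichlet(4, 3, 10)
obs 4: x=1 → posterior Dirichlet(4, 4, 10)
obs 5: x=2 → posterior Dirichlet(4, 4, 11)
obs 6: x=0 → posterior Dirichlet(5, 4, 11)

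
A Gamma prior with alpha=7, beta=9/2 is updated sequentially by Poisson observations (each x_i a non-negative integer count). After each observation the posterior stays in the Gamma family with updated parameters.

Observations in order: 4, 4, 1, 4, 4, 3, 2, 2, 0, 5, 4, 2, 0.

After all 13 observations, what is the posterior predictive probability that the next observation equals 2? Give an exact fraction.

256215620995991922686790786069872749291789659764617681503295898437500/1002018774744129923516369294161573737191759373151725198030728940263761

obs 1: x=4 → posterior Gamma(11, 11/2)
obs 2: x=4 → posterior Gamma(15, 13/2)
obs 3: x=1 → posterior Gamma(16, 15/2)
obs 4: x=4 → posterior Gamma(20, 17/2)
obs 5: x=4 → posterior Gamma(24, 19/2)
obs 6: x=3 → posterior Gamma(27, 21/2)
obs 7: x=2 → posterior Gamma(29, 23/2)
obs 8: x=2 → posterior Gamma(31, 25/2)
obs 9: x=0 → posterior Gamma(31, 27/2)
obs 10: x=5 → posterior Gamma(36, 29/2)
obs 11: x=4 → posterior Gamma(40, 31/2)
obs 12: x=2 → posterior Gamma(42, 33/2)
obs 13: x=0 → posterior Gamma(42, 35/2)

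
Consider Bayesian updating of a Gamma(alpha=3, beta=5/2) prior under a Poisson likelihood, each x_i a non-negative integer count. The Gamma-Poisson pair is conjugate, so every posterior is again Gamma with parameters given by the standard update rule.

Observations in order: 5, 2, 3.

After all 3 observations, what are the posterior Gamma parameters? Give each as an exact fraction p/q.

obs 1: x=5 → posterior Gamma(8, 7/2)
obs 2: x=2 → posterior Gamma(10, 9/2)
obs 3: x=3 → posterior Gamma(13, 11/2)

alpha=13, beta=11/2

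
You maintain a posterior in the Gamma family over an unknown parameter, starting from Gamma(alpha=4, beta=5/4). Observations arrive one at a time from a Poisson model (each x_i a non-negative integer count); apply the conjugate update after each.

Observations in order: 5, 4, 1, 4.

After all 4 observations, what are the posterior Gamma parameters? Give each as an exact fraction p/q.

obs 1: x=5 → posterior Gamma(9, 9/4)
obs 2: x=4 → posterior Gamma(13, 13/4)
obs 3: x=1 → posterior Gamma(14, 17/4)
obs 4: x=4 → posterior Gamma(18, 21/4)

alpha=18, beta=21/4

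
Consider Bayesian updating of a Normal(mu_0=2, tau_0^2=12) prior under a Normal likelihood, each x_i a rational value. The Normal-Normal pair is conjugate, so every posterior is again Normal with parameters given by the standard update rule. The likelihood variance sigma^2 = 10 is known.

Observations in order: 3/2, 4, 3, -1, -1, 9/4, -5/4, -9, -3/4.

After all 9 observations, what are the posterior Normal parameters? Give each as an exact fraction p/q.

mu_0=-7/118, tau_0^2=60/59

obs 1: x=3/2 → posterior Normal(19/11, 60/11)
obs 2: x=4 → posterior Normal(43/17, 60/17)
obs 3: x=3 → posterior Normal(61/23, 60/23)
obs 4: x=-1 → posterior Normal(55/29, 60/29)
obs 5: x=-1 → posterior Normal(7/5, 12/7)
obs 6: x=9/4 → posterior Normal(125/82, 60/41)
obs 7: x=-5/4 → posterior Normal(55/47, 60/47)
obs 8: x=-9 → posterior Normal(1/53, 60/53)
obs 9: x=-3/4 → posterior Normal(-7/118, 60/59)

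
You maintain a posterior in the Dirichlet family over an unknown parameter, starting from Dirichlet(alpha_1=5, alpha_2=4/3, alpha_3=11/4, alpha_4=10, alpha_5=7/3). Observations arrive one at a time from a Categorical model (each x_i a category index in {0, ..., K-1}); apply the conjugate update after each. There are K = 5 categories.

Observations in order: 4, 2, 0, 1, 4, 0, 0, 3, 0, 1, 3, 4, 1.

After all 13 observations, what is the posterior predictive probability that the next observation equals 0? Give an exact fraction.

obs 1: x=4 → posterior Dirichlet(5, 4/3, 11/4, 10, 10/3)
obs 2: x=2 → posterior Dirichlet(5, 4/3, 15/4, 10, 10/3)
obs 3: x=0 → posterior Dirichlet(6, 4/3, 15/4, 10, 10/3)
obs 4: x=1 → posterior Dirichlet(6, 7/3, 15/4, 10, 10/3)
obs 5: x=4 → posterior Dirichlet(6, 7/3, 15/4, 10, 13/3)
obs 6: x=0 → posterior Dirichlet(7, 7/3, 15/4, 10, 13/3)
obs 7: x=0 → posterior Dirichlet(8, 7/3, 15/4, 10, 13/3)
obs 8: x=3 → posterior Dirichlet(8, 7/3, 15/4, 11, 13/3)
obs 9: x=0 → posterior Dirichlet(9, 7/3, 15/4, 11, 13/3)
obs 10: x=1 → posterior Dirichlet(9, 10/3, 15/4, 11, 13/3)
obs 11: x=3 → posterior Dirichlet(9, 10/3, 15/4, 12, 13/3)
obs 12: x=4 → posterior Dirichlet(9, 10/3, 15/4, 12, 16/3)
obs 13: x=1 → posterior Dirichlet(9, 13/3, 15/4, 12, 16/3)

108/413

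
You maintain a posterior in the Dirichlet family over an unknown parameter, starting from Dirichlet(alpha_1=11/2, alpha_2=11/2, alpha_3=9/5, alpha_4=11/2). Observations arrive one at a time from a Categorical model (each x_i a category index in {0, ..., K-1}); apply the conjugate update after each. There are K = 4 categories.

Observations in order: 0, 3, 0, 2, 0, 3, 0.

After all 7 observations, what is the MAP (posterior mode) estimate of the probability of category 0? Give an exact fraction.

85/213

obs 1: x=0 → posterior Dirichlet(13/2, 11/2, 9/5, 11/2)
obs 2: x=3 → posterior Dirichlet(13/2, 11/2, 9/5, 13/2)
obs 3: x=0 → posterior Dirichlet(15/2, 11/2, 9/5, 13/2)
obs 4: x=2 → posterior Dirichlet(15/2, 11/2, 14/5, 13/2)
obs 5: x=0 → posterior Dirichlet(17/2, 11/2, 14/5, 13/2)
obs 6: x=3 → posterior Dirichlet(17/2, 11/2, 14/5, 15/2)
obs 7: x=0 → posterior Dirichlet(19/2, 11/2, 14/5, 15/2)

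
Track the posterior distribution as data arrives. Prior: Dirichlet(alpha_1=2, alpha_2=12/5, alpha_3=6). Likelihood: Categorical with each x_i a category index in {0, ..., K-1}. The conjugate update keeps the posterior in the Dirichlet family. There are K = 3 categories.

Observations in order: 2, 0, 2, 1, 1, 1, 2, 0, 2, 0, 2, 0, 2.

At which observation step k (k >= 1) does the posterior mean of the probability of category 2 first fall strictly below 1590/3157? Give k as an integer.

k = 6

obs 1: x=2 → posterior Dirichlet(2, 12/5, 7)
obs 2: x=0 → posterior Dirichlet(3, 12/5, 7)
obs 3: x=2 → posterior Dirichlet(3, 12/5, 8)
obs 4: x=1 → posterior Dirichlet(3, 17/5, 8)
obs 5: x=1 → posterior Dirichlet(3, 22/5, 8)
obs 6: x=1 → posterior Dirichlet(3, 27/5, 8)
obs 7: x=2 → posterior Dirichlet(3, 27/5, 9)
obs 8: x=0 → posterior Dirichlet(4, 27/5, 9)
obs 9: x=2 → posterior Dirichlet(4, 27/5, 10)
obs 10: x=0 → posterior Dirichlet(5, 27/5, 10)
obs 11: x=2 → posterior Dirichlet(5, 27/5, 11)
obs 12: x=0 → posterior Dirichlet(6, 27/5, 11)
obs 13: x=2 → posterior Dirichlet(6, 27/5, 12)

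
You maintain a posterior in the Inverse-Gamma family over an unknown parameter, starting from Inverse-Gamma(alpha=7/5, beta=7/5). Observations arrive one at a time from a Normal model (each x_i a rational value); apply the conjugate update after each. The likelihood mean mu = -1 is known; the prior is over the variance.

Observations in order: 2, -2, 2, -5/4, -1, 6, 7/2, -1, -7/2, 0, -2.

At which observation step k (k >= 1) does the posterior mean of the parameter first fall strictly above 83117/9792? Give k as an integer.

k = 6

obs 1: x=2 → posterior Inverse-Gamma(19/10, 59/10)
obs 2: x=-2 → posterior Inverse-Gamma(12/5, 32/5)
obs 3: x=2 → posterior Inverse-Gamma(29/10, 109/10)
obs 4: x=-5/4 → posterior Inverse-Gamma(17/5, 1749/160)
obs 5: x=-1 → posterior Inverse-Gamma(39/10, 1749/160)
obs 6: x=6 → posterior Inverse-Gamma(22/5, 5669/160)
obs 7: x=7/2 → posterior Inverse-Gamma(49/10, 7289/160)
obs 8: x=-1 → posterior Inverse-Gamma(27/5, 7289/160)
obs 9: x=-7/2 → posterior Inverse-Gamma(59/10, 7789/160)
obs 10: x=0 → posterior Inverse-Gamma(32/5, 7869/160)
obs 11: x=-2 → posterior Inverse-Gamma(69/10, 7949/160)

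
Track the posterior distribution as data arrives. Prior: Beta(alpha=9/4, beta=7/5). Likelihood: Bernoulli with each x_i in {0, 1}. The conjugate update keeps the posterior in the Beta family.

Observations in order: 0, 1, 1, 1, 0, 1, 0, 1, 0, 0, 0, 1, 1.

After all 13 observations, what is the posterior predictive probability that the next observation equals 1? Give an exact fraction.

obs 1: x=0 → posterior Beta(9/4, 12/5)
obs 2: x=1 → posterior Beta(13/4, 12/5)
obs 3: x=1 → posterior Beta(17/4, 12/5)
obs 4: x=1 → posterior Beta(21/4, 12/5)
obs 5: x=0 → posterior Beta(21/4, 17/5)
obs 6: x=1 → posterior Beta(25/4, 17/5)
obs 7: x=0 → posterior Beta(25/4, 22/5)
obs 8: x=1 → posterior Beta(29/4, 22/5)
obs 9: x=0 → posterior Beta(29/4, 27/5)
obs 10: x=0 → posterior Beta(29/4, 32/5)
obs 11: x=0 → posterior Beta(29/4, 37/5)
obs 12: x=1 → posterior Beta(33/4, 37/5)
obs 13: x=1 → posterior Beta(37/4, 37/5)

5/9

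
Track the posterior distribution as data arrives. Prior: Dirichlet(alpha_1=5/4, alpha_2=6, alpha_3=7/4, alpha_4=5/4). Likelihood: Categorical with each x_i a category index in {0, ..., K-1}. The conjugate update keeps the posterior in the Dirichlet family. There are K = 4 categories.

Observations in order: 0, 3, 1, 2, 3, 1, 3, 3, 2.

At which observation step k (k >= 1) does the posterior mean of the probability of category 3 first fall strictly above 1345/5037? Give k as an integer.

obs 1: x=0 → posterior Dirichlet(9/4, 6, 7/4, 5/4)
obs 2: x=3 → posterior Dirichlet(9/4, 6, 7/4, 9/4)
obs 3: x=1 → posterior Dirichlet(9/4, 7, 7/4, 9/4)
obs 4: x=2 → posterior Dirichlet(9/4, 7, 11/4, 9/4)
obs 5: x=3 → posterior Dirichlet(9/4, 7, 11/4, 13/4)
obs 6: x=1 → posterior Dirichlet(9/4, 8, 11/4, 13/4)
obs 7: x=3 → posterior Dirichlet(9/4, 8, 11/4, 17/4)
obs 8: x=3 → posterior Dirichlet(9/4, 8, 11/4, 21/4)
obs 9: x=2 → posterior Dirichlet(9/4, 8, 15/4, 21/4)

k = 8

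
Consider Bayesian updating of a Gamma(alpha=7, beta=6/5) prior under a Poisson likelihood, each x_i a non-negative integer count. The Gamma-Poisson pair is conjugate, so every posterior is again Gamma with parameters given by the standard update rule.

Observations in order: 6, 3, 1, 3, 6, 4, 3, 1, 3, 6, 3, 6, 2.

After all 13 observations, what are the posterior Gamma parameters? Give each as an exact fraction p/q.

obs 1: x=6 → posterior Gamma(13, 11/5)
obs 2: x=3 → posterior Gamma(16, 16/5)
obs 3: x=1 → posterior Gamma(17, 21/5)
obs 4: x=3 → posterior Gamma(20, 26/5)
obs 5: x=6 → posterior Gamma(26, 31/5)
obs 6: x=4 → posterior Gamma(30, 36/5)
obs 7: x=3 → posterior Gamma(33, 41/5)
obs 8: x=1 → posterior Gamma(34, 46/5)
obs 9: x=3 → posterior Gamma(37, 51/5)
obs 10: x=6 → posterior Gamma(43, 56/5)
obs 11: x=3 → posterior Gamma(46, 61/5)
obs 12: x=6 → posterior Gamma(52, 66/5)
obs 13: x=2 → posterior Gamma(54, 71/5)

alpha=54, beta=71/5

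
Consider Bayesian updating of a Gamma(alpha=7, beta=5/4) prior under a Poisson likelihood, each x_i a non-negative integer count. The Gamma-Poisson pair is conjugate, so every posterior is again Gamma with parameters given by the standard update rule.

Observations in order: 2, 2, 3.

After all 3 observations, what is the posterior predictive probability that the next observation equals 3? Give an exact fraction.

obs 1: x=2 → posterior Gamma(9, 9/4)
obs 2: x=2 → posterior Gamma(11, 13/4)
obs 3: x=3 → posterior Gamma(14, 17/4)

862094471984132756480/4291706070725955984963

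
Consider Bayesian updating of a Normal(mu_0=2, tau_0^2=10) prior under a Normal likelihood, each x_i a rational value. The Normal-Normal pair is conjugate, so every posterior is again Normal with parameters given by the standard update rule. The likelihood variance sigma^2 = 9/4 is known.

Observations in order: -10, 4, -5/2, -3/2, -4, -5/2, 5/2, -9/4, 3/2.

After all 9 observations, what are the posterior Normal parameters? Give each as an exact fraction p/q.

obs 1: x=-10 → posterior Normal(-382/49, 90/49)
obs 2: x=4 → posterior Normal(-222/89, 90/89)
obs 3: x=-5/2 → posterior Normal(-322/129, 30/43)
obs 4: x=-3/2 → posterior Normal(-382/169, 90/169)
obs 5: x=-4 → posterior Normal(-542/209, 90/209)
obs 6: x=-5/2 → posterior Normal(-214/83, 30/83)
obs 7: x=5/2 → posterior Normal(-542/289, 90/289)
obs 8: x=-9/4 → posterior Normal(-632/329, 90/329)
obs 9: x=3/2 → posterior Normal(-572/369, 10/41)

mu_0=-572/369, tau_0^2=10/41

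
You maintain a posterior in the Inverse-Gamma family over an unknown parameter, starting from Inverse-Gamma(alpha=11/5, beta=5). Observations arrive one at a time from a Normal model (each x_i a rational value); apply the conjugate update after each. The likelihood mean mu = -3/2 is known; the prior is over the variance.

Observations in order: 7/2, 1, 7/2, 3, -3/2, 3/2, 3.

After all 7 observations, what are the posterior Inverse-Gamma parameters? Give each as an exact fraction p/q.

alpha=57/10, beta=463/8

obs 1: x=7/2 → posterior Inverse-Gamma(27/10, 35/2)
obs 2: x=1 → posterior Inverse-Gamma(16/5, 165/8)
obs 3: x=7/2 → posterior Inverse-Gamma(37/10, 265/8)
obs 4: x=3 → posterior Inverse-Gamma(21/5, 173/4)
obs 5: x=-3/2 → posterior Inverse-Gamma(47/10, 173/4)
obs 6: x=3/2 → posterior Inverse-Gamma(26/5, 191/4)
obs 7: x=3 → posterior Inverse-Gamma(57/10, 463/8)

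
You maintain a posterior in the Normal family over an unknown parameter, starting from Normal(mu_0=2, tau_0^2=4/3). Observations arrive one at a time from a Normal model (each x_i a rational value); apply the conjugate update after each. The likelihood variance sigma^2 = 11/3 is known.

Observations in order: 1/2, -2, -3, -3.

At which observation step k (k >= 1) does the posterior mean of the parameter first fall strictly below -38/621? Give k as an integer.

obs 1: x=1/2 → posterior Normal(8/5, 44/45)
obs 2: x=-2 → posterior Normal(16/19, 44/57)
obs 3: x=-3 → posterior Normal(4/23, 44/69)
obs 4: x=-3 → posterior Normal(-8/27, 44/81)

k = 4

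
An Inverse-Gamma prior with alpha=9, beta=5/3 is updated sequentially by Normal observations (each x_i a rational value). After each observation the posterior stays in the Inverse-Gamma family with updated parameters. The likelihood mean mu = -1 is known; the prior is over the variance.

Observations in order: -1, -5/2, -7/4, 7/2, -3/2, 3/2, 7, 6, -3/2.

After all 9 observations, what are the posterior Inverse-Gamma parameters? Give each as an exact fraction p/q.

obs 1: x=-1 → posterior Inverse-Gamma(19/2, 5/3)
obs 2: x=-5/2 → posterior Inverse-Gamma(10, 67/24)
obs 3: x=-7/4 → posterior Inverse-Gamma(21/2, 295/96)
obs 4: x=7/2 → posterior Inverse-Gamma(11, 1267/96)
obs 5: x=-3/2 → posterior Inverse-Gamma(23/2, 1279/96)
obs 6: x=3/2 → posterior Inverse-Gamma(12, 1579/96)
obs 7: x=7 → posterior Inverse-Gamma(25/2, 4651/96)
obs 8: x=6 → posterior Inverse-Gamma(13, 7003/96)
obs 9: x=-3/2 → posterior Inverse-Gamma(27/2, 7015/96)

alpha=27/2, beta=7015/96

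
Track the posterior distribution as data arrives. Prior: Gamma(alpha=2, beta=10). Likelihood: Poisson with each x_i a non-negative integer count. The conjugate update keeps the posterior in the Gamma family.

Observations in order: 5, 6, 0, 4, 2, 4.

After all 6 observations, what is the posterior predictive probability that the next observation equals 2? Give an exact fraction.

obs 1: x=5 → posterior Gamma(7, 11)
obs 2: x=6 → posterior Gamma(13, 12)
obs 3: x=0 → posterior Gamma(13, 13)
obs 4: x=4 → posterior Gamma(17, 14)
obs 5: x=2 → posterior Gamma(19, 15)
obs 6: x=4 → posterior Gamma(23, 16)

1366685803371059823488633143296/5770627412348402378939569991057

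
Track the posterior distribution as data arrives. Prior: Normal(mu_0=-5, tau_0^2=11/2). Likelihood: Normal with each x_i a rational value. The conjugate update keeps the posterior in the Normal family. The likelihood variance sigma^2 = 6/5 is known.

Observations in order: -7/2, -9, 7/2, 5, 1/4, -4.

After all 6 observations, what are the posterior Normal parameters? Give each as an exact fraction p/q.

obs 1: x=-7/2 → posterior Normal(-505/134, 66/67)
obs 2: x=-9 → posterior Normal(-1495/244, 33/61)
obs 3: x=7/2 → posterior Normal(-185/59, 22/59)
obs 4: x=5 → posterior Normal(-35/29, 33/116)
obs 5: x=1/4 → posterior Normal(-1065/1148, 66/287)
obs 6: x=-4 → posterior Normal(-1945/1368, 11/57)

mu_0=-1945/1368, tau_0^2=11/57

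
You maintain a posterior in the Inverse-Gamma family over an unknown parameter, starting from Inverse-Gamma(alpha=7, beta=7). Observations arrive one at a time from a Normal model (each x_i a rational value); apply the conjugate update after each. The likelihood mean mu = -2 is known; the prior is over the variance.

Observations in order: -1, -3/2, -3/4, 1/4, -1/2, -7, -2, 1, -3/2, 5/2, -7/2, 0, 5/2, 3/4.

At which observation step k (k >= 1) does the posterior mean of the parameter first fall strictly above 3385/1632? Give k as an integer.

obs 1: x=-1 → posterior Inverse-Gamma(15/2, 15/2)
obs 2: x=-3/2 → posterior Inverse-Gamma(8, 61/8)
obs 3: x=-3/4 → posterior Inverse-Gamma(17/2, 269/32)
obs 4: x=1/4 → posterior Inverse-Gamma(9, 175/16)
obs 5: x=-1/2 → posterior Inverse-Gamma(19/2, 193/16)
obs 6: x=-7 → posterior Inverse-Gamma(10, 393/16)
obs 7: x=-2 → posterior Inverse-Gamma(21/2, 393/16)
obs 8: x=1 → posterior Inverse-Gamma(11, 465/16)
obs 9: x=-3/2 → posterior Inverse-Gamma(23/2, 467/16)
obs 10: x=5/2 → posterior Inverse-Gamma(12, 629/16)
obs 11: x=-7/2 → posterior Inverse-Gamma(25/2, 647/16)
obs 12: x=0 → posterior Inverse-Gamma(13, 679/16)
obs 13: x=5/2 → posterior Inverse-Gamma(27/2, 841/16)
obs 14: x=3/4 → posterior Inverse-Gamma(14, 1803/32)

k = 6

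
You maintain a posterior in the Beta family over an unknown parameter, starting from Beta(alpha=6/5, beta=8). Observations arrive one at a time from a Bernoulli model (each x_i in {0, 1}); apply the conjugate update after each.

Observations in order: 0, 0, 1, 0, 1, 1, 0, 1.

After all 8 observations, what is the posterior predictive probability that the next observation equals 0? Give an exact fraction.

obs 1: x=0 → posterior Beta(6/5, 9)
obs 2: x=0 → posterior Beta(6/5, 10)
obs 3: x=1 → posterior Beta(11/5, 10)
obs 4: x=0 → posterior Beta(11/5, 11)
obs 5: x=1 → posterior Beta(16/5, 11)
obs 6: x=1 → posterior Beta(21/5, 11)
obs 7: x=0 → posterior Beta(21/5, 12)
obs 8: x=1 → posterior Beta(26/5, 12)

30/43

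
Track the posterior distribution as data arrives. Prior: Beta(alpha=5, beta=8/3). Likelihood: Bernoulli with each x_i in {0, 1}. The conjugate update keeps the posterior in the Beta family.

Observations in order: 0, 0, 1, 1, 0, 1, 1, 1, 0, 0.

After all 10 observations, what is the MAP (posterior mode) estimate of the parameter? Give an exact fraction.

obs 1: x=0 → posterior Beta(5, 11/3)
obs 2: x=0 → posterior Beta(5, 14/3)
obs 3: x=1 → posterior Beta(6, 14/3)
obs 4: x=1 → posterior Beta(7, 14/3)
obs 5: x=0 → posterior Beta(7, 17/3)
obs 6: x=1 → posterior Beta(8, 17/3)
obs 7: x=1 → posterior Beta(9, 17/3)
obs 8: x=1 → posterior Beta(10, 17/3)
obs 9: x=0 → posterior Beta(10, 20/3)
obs 10: x=0 → posterior Beta(10, 23/3)

27/47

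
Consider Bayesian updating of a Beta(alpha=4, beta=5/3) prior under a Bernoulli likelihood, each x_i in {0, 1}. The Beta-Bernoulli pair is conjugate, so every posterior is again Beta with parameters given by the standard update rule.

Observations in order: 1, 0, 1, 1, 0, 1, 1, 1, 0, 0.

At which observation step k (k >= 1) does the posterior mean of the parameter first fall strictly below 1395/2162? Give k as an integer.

obs 1: x=1 → posterior Beta(5, 5/3)
obs 2: x=0 → posterior Beta(5, 8/3)
obs 3: x=1 → posterior Beta(6, 8/3)
obs 4: x=1 → posterior Beta(7, 8/3)
obs 5: x=0 → posterior Beta(7, 11/3)
obs 6: x=1 → posterior Beta(8, 11/3)
obs 7: x=1 → posterior Beta(9, 11/3)
obs 8: x=1 → posterior Beta(10, 11/3)
obs 9: x=0 → posterior Beta(10, 14/3)
obs 10: x=0 → posterior Beta(10, 17/3)

k = 10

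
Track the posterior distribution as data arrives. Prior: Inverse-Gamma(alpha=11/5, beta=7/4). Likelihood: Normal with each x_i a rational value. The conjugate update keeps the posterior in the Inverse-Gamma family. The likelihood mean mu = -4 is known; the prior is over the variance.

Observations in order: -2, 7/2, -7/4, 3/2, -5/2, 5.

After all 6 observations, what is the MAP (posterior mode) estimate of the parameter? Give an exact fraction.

obs 1: x=-2 → posterior Inverse-Gamma(27/10, 15/4)
obs 2: x=7/2 → posterior Inverse-Gamma(16/5, 255/8)
obs 3: x=-7/4 → posterior Inverse-Gamma(37/10, 1101/32)
obs 4: x=3/2 → posterior Inverse-Gamma(21/5, 1585/32)
obs 5: x=-5/2 → posterior Inverse-Gamma(47/10, 1621/32)
obs 6: x=5 → posterior Inverse-Gamma(26/5, 2917/32)

14585/992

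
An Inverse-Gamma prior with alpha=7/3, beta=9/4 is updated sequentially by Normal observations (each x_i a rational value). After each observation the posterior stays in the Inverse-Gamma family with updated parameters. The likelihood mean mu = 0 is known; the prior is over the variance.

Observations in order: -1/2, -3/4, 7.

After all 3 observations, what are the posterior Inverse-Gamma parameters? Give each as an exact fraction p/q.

obs 1: x=-1/2 → posterior Inverse-Gamma(17/6, 19/8)
obs 2: x=-3/4 → posterior Inverse-Gamma(10/3, 85/32)
obs 3: x=7 → posterior Inverse-Gamma(23/6, 869/32)

alpha=23/6, beta=869/32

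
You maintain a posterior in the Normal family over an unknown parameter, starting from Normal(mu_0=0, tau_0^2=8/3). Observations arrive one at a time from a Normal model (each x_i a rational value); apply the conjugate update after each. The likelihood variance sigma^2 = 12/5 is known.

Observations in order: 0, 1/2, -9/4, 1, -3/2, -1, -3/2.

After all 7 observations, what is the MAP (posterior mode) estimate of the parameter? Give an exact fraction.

obs 1: x=0 → posterior Normal(0, 24/19)
obs 2: x=1/2 → posterior Normal(5/29, 24/29)
obs 3: x=-9/4 → posterior Normal(-35/78, 8/13)
obs 4: x=1 → posterior Normal(-15/98, 24/49)
obs 5: x=-3/2 → posterior Normal(-45/118, 24/59)
obs 6: x=-1 → posterior Normal(-65/138, 8/23)
obs 7: x=-3/2 → posterior Normal(-95/158, 24/79)

-95/158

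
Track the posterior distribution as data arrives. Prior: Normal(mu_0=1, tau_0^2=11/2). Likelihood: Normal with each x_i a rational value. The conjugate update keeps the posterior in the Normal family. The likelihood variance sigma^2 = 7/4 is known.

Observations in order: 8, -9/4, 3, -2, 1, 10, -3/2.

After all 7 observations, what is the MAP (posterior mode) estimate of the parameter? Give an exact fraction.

obs 1: x=8 → posterior Normal(183/29, 77/58)
obs 2: x=-9/4 → posterior Normal(89/34, 77/102)
obs 3: x=3 → posterior Normal(399/146, 77/146)
obs 4: x=-2 → posterior Normal(311/190, 77/190)
obs 5: x=1 → posterior Normal(355/234, 77/234)
obs 6: x=10 → posterior Normal(795/278, 77/278)
obs 7: x=-3/2 → posterior Normal(729/322, 11/46)

729/322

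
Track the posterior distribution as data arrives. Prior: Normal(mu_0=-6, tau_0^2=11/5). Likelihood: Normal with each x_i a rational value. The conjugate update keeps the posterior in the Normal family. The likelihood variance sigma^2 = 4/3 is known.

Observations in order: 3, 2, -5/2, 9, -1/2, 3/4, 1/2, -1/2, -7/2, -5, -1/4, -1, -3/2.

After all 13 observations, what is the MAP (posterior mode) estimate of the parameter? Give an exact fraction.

-207/898

obs 1: x=3 → posterior Normal(-21/53, 44/53)
obs 2: x=2 → posterior Normal(45/86, 22/43)
obs 3: x=-5/2 → posterior Normal(-75/238, 44/119)
obs 4: x=9 → posterior Normal(519/304, 11/38)
obs 5: x=-1/2 → posterior Normal(243/185, 44/185)
obs 6: x=3/4 → posterior Normal(1071/872, 22/109)
obs 7: x=1/2 → posterior Normal(1137/1004, 44/251)
obs 8: x=-1/2 → posterior Normal(1071/1136, 11/71)
obs 9: x=-7/2 → posterior Normal(609/1268, 44/317)
obs 10: x=-5 → posterior Normal(-51/1400, 22/175)
obs 11: x=-1/4 → posterior Normal(-21/383, 44/383)
obs 12: x=-1 → posterior Normal(-27/208, 11/104)
obs 13: x=-3/2 → posterior Normal(-207/898, 44/449)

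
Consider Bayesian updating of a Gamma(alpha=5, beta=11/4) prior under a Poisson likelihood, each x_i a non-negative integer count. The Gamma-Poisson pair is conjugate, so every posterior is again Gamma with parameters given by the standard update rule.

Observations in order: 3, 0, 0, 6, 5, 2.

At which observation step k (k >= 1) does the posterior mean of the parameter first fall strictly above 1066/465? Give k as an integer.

k = 5

obs 1: x=3 → posterior Gamma(8, 15/4)
obs 2: x=0 → posterior Gamma(8, 19/4)
obs 3: x=0 → posterior Gamma(8, 23/4)
obs 4: x=6 → posterior Gamma(14, 27/4)
obs 5: x=5 → posterior Gamma(19, 31/4)
obs 6: x=2 → posterior Gamma(21, 35/4)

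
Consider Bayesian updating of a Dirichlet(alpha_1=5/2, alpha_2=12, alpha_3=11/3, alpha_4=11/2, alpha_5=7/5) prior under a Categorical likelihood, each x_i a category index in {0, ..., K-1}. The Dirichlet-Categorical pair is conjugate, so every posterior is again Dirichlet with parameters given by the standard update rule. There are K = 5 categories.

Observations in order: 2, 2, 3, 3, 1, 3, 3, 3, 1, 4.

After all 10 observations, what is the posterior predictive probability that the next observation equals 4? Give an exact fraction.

obs 1: x=2 → posterior Dirichlet(5/2, 12, 14/3, 11/2, 7/5)
obs 2: x=2 → posterior Dirichlet(5/2, 12, 17/3, 11/2, 7/5)
obs 3: x=3 → posterior Dirichlet(5/2, 12, 17/3, 13/2, 7/5)
obs 4: x=3 → posterior Dirichlet(5/2, 12, 17/3, 15/2, 7/5)
obs 5: x=1 → posterior Dirichlet(5/2, 13, 17/3, 15/2, 7/5)
obs 6: x=3 → posterior Dirichlet(5/2, 13, 17/3, 17/2, 7/5)
obs 7: x=3 → posterior Dirichlet(5/2, 13, 17/3, 19/2, 7/5)
obs 8: x=3 → posterior Dirichlet(5/2, 13, 17/3, 21/2, 7/5)
obs 9: x=1 → posterior Dirichlet(5/2, 14, 17/3, 21/2, 7/5)
obs 10: x=4 → posterior Dirichlet(5/2, 14, 17/3, 21/2, 12/5)

18/263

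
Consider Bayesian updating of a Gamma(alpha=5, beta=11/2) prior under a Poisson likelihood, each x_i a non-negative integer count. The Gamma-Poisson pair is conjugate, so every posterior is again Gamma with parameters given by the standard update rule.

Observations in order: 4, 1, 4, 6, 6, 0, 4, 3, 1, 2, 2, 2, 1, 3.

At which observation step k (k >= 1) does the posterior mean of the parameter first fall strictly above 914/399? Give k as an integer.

k = 5

obs 1: x=4 → posterior Gamma(9, 13/2)
obs 2: x=1 → posterior Gamma(10, 15/2)
obs 3: x=4 → posterior Gamma(14, 17/2)
obs 4: x=6 → posterior Gamma(20, 19/2)
obs 5: x=6 → posterior Gamma(26, 21/2)
obs 6: x=0 → posterior Gamma(26, 23/2)
obs 7: x=4 → posterior Gamma(30, 25/2)
obs 8: x=3 → posterior Gamma(33, 27/2)
obs 9: x=1 → posterior Gamma(34, 29/2)
obs 10: x=2 → posterior Gamma(36, 31/2)
obs 11: x=2 → posterior Gamma(38, 33/2)
obs 12: x=2 → posterior Gamma(40, 35/2)
obs 13: x=1 → posterior Gamma(41, 37/2)
obs 14: x=3 → posterior Gamma(44, 39/2)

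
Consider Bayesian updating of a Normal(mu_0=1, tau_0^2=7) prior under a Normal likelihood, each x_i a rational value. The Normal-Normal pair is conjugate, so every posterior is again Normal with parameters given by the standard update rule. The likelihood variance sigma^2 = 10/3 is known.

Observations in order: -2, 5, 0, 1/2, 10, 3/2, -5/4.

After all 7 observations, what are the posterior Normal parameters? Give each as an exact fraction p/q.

mu_0=1195/628, tau_0^2=70/157

obs 1: x=-2 → posterior Normal(-32/31, 70/31)
obs 2: x=5 → posterior Normal(73/52, 35/26)
obs 3: x=0 → posterior Normal(1, 70/73)
obs 4: x=1/2 → posterior Normal(167/188, 35/47)
obs 5: x=10 → posterior Normal(587/230, 14/23)
obs 6: x=3/2 → posterior Normal(325/136, 35/68)
obs 7: x=-5/4 → posterior Normal(1195/628, 70/157)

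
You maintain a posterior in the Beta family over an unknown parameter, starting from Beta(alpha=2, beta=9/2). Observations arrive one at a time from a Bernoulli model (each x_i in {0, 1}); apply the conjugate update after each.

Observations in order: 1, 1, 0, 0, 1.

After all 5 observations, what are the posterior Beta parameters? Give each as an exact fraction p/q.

alpha=5, beta=13/2

obs 1: x=1 → posterior Beta(3, 9/2)
obs 2: x=1 → posterior Beta(4, 9/2)
obs 3: x=0 → posterior Beta(4, 11/2)
obs 4: x=0 → posterior Beta(4, 13/2)
obs 5: x=1 → posterior Beta(5, 13/2)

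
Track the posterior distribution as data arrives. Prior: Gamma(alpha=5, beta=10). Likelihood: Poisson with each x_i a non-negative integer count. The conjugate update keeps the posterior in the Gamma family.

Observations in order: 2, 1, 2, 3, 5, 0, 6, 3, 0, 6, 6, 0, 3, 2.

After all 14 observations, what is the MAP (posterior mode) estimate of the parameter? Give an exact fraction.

43/24

obs 1: x=2 → posterior Gamma(7, 11)
obs 2: x=1 → posterior Gamma(8, 12)
obs 3: x=2 → posterior Gamma(10, 13)
obs 4: x=3 → posterior Gamma(13, 14)
obs 5: x=5 → posterior Gamma(18, 15)
obs 6: x=0 → posterior Gamma(18, 16)
obs 7: x=6 → posterior Gamma(24, 17)
obs 8: x=3 → posterior Gamma(27, 18)
obs 9: x=0 → posterior Gamma(27, 19)
obs 10: x=6 → posterior Gamma(33, 20)
obs 11: x=6 → posterior Gamma(39, 21)
obs 12: x=0 → posterior Gamma(39, 22)
obs 13: x=3 → posterior Gamma(42, 23)
obs 14: x=2 → posterior Gamma(44, 24)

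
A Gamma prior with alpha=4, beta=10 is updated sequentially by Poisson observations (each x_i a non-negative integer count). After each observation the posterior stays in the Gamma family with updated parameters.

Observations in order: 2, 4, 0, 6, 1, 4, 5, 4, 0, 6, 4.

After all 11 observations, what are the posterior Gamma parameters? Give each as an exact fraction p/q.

obs 1: x=2 → posterior Gamma(6, 11)
obs 2: x=4 → posterior Gamma(10, 12)
obs 3: x=0 → posterior Gamma(10, 13)
obs 4: x=6 → posterior Gamma(16, 14)
obs 5: x=1 → posterior Gamma(17, 15)
obs 6: x=4 → posterior Gamma(21, 16)
obs 7: x=5 → posterior Gamma(26, 17)
obs 8: x=4 → posterior Gamma(30, 18)
obs 9: x=0 → posterior Gamma(30, 19)
obs 10: x=6 → posterior Gamma(36, 20)
obs 11: x=4 → posterior Gamma(40, 21)

alpha=40, beta=21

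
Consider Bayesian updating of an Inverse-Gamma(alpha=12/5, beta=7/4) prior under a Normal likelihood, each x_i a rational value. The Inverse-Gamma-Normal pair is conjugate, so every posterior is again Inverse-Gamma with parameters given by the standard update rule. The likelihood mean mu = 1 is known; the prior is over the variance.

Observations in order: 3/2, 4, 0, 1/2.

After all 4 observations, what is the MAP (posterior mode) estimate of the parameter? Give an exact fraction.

35/27

obs 1: x=3/2 → posterior Inverse-Gamma(29/10, 15/8)
obs 2: x=4 → posterior Inverse-Gamma(17/5, 51/8)
obs 3: x=0 → posterior Inverse-Gamma(39/10, 55/8)
obs 4: x=1/2 → posterior Inverse-Gamma(22/5, 7)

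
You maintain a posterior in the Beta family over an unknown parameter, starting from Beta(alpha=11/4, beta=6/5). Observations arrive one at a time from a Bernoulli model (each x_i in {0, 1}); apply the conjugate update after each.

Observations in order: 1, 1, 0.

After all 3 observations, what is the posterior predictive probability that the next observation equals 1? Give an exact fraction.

95/139

obs 1: x=1 → posterior Beta(15/4, 6/5)
obs 2: x=1 → posterior Beta(19/4, 6/5)
obs 3: x=0 → posterior Beta(19/4, 11/5)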